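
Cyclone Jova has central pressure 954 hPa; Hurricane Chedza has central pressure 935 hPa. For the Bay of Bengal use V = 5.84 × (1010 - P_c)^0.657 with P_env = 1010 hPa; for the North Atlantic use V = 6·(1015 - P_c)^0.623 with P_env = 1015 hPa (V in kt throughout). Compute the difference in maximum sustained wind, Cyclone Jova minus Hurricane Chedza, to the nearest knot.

-10 kt

Cyclone Jova: ΔP = 56; V ≈ 5.84 × 56^0.657 ≈ 82.22 kt.
Hurricane Chedza: ΔP = 80; V ≈ 6 × 80^0.623 ≈ 92.00 kt.
Difference ≈ 82.22 − 92.00 = -9.78 → -10 kt.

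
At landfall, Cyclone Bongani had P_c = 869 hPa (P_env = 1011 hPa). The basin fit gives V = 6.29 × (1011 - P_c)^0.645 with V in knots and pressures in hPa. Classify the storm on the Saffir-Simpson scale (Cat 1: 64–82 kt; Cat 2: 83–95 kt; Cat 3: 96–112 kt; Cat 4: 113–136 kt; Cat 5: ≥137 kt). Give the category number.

ΔP = 1011 − 869 = 142 hPa.
V ≈ 6.29 × 142^0.645 = 6.29 × 24.45 ≈ 154 kt.
154 kt falls in the Category 5 band.

5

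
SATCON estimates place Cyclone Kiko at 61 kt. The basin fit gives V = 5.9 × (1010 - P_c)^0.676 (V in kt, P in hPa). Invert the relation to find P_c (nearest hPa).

978 hPa

ΔP = (V / 5.9)^(1/0.676) = (61/5.9)^1.479.
61/5.9 = 10.339; 10.339^1.479 ≈ 31.67 hPa.
P_c = 1010 − 31.67 = 978.33 ≈ 978 hPa.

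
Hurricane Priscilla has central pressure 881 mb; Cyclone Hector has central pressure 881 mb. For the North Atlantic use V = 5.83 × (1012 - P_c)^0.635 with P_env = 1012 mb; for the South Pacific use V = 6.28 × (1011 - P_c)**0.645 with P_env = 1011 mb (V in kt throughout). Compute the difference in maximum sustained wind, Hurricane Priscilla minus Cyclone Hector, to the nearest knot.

-16 kt

Hurricane Priscilla: ΔP = 131; V ≈ 5.83 × 131^0.635 ≈ 128.87 kt.
Cyclone Hector: ΔP = 130; V ≈ 6.28 × 130^0.645 ≈ 145.03 kt.
Difference ≈ 128.87 − 145.03 = -16.16 → -16 kt.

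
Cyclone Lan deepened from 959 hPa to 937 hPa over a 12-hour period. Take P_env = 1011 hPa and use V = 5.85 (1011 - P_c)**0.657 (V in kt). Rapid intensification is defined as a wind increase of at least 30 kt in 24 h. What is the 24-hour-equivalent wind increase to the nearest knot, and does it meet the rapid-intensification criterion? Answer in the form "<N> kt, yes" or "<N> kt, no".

V₁: ΔP = 52, V ≈ 5.85 × 52^0.657 ≈ 78.45 kt.
V₂: ΔP = 74, V ≈ 5.85 × 74^0.657 ≈ 98.91 kt.
ΔV over 12 h = 20.46 kt → 24 h equivalent = 20.46 × 24/12 ≈ 40.92 kt.
41 kt ≥ 30 kt ⇒ rapid intensification.

41 kt, yes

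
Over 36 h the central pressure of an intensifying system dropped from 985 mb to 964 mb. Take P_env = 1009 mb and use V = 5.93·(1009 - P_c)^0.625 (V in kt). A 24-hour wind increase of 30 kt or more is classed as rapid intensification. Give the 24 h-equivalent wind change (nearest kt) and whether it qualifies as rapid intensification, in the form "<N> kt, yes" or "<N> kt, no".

V₁: ΔP = 24, V ≈ 5.93 × 24^0.625 ≈ 43.22 kt.
V₂: ΔP = 45, V ≈ 5.93 × 45^0.625 ≈ 64.02 kt.
ΔV over 36 h = 20.80 kt → 24 h equivalent = 20.80 × 24/36 ≈ 13.87 kt.
14 kt < 30 kt ⇒ not rapid intensification.

14 kt, no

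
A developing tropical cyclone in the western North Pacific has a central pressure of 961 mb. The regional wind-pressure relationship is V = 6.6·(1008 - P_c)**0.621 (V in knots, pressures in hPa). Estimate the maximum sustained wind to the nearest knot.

ΔP = 1008 − 961 = 47 mb.
47^0.621 ≈ 10.924.
V ≈ 6.6 × 10.924 ≈ 72.1 kt.

72 kt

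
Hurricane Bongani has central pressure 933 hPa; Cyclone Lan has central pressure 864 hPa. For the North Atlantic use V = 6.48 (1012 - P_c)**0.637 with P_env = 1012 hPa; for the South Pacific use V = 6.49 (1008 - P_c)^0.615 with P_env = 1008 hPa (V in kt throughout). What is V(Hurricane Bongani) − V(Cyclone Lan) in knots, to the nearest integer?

Hurricane Bongani: ΔP = 79; V ≈ 6.48 × 79^0.637 ≈ 104.80 kt.
Cyclone Lan: ΔP = 144; V ≈ 6.49 × 144^0.615 ≈ 137.92 kt.
Difference ≈ 104.80 − 137.92 = -33.12 → -33 kt.

-33 kt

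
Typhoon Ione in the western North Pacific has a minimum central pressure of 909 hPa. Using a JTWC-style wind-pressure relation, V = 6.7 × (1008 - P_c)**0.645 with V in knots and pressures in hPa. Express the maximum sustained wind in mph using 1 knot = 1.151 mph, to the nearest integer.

ΔP = 1008 − 909 = 99 hPa.
V ≈ 6.7 × 99^0.645 = 6.7 × 19.372 ≈ 129.795 kt.
129.795 × 1.151 ≈ 149.39 mph → 149 mph.

149 mph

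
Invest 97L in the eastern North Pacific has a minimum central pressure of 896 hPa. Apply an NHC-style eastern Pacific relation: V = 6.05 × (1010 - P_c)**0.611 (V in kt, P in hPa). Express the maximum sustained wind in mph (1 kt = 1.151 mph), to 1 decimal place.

125.8 mph

ΔP = 1010 − 896 = 114 hPa.
V ≈ 6.05 × 114^0.611 = 6.05 × 18.062 ≈ 109.276 kt.
109.276 × 1.151 ≈ 125.78 mph → 125.8 mph.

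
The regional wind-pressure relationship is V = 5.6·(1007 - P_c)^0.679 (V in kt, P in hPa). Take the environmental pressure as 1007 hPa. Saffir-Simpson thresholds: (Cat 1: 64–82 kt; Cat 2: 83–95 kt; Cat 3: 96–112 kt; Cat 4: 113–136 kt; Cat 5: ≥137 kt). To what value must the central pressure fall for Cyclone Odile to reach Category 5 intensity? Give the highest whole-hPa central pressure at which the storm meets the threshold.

Category 5 begins at V = 137 kt.
Required ΔP = (137/5.6)^(1/0.679) = 24.464^1.473 ≈ 110.91 hPa.
P_c ≤ 1007 − 110.91 = 896.09, so the highest integer P_c is 896 hPa.

896 hPa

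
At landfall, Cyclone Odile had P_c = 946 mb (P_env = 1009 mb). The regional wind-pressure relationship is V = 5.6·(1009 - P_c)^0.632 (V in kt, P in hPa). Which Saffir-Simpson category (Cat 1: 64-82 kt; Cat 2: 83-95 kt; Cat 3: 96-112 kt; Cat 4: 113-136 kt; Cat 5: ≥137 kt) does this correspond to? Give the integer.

1

ΔP = 1009 − 946 = 63 mb.
V ≈ 5.6 × 63^0.632 = 5.6 × 13.71 ≈ 77 kt.
77 kt falls in the Category 1 band.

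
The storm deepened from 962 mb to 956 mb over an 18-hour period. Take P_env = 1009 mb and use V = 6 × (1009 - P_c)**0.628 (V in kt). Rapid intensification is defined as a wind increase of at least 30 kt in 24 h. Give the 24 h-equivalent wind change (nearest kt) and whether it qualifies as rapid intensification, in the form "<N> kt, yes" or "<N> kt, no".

V₁: ΔP = 47, V ≈ 6 × 47^0.628 ≈ 67.33 kt.
V₂: ΔP = 53, V ≈ 6 × 53^0.628 ≈ 72.61 kt.
ΔV over 18 h = 5.28 kt → 24 h equivalent = 5.28 × 24/18 ≈ 7.04 kt.
7 kt < 30 kt ⇒ not rapid intensification.

7 kt, no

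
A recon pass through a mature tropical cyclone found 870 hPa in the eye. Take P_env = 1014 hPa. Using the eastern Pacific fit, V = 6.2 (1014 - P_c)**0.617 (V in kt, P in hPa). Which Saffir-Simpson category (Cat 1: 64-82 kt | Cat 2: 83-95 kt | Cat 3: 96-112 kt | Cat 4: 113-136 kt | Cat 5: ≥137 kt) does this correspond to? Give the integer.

4

ΔP = 1014 − 870 = 144 hPa.
V ≈ 6.2 × 144^0.617 = 6.2 × 21.46 ≈ 133 kt.
133 kt falls in the Category 4 band.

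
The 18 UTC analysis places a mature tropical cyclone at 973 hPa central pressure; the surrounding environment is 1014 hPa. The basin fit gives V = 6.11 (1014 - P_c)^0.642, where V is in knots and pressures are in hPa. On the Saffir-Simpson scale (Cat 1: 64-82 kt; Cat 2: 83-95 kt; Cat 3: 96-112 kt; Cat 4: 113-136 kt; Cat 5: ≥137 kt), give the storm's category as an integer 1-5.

ΔP = 1014 − 973 = 41 hPa.
V ≈ 6.11 × 41^0.642 = 6.11 × 10.85 ≈ 66 kt.
66 kt falls in the Category 1 band.

1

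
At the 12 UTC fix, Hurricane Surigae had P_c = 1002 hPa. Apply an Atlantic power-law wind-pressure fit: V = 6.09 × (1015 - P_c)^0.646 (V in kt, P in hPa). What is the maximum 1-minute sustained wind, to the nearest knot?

32 kt

ΔP = 1015 − 1002 = 13 hPa.
13^0.646 ≈ 5.243.
V ≈ 6.09 × 5.243 ≈ 31.9 kt.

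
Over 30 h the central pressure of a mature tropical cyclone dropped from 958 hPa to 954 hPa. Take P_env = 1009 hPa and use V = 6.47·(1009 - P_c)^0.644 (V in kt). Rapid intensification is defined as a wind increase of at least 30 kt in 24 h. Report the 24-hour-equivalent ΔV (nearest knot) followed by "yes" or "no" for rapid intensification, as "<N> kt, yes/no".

3 kt, no

V₁: ΔP = 51, V ≈ 6.47 × 51^0.644 ≈ 81.39 kt.
V₂: ΔP = 55, V ≈ 6.47 × 55^0.644 ≈ 85.45 kt.
ΔV over 30 h = 4.06 kt → 24 h equivalent = 4.06 × 24/30 ≈ 3.25 kt.
3 kt < 30 kt ⇒ not rapid intensification.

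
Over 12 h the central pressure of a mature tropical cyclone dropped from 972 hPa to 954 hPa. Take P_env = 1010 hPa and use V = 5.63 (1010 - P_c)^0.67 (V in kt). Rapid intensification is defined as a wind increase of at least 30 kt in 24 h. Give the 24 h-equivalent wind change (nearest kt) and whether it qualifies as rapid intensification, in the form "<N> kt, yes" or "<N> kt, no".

38 kt, yes

V₁: ΔP = 38, V ≈ 5.63 × 38^0.67 ≈ 64.41 kt.
V₂: ΔP = 56, V ≈ 5.63 × 56^0.67 ≈ 83.52 kt.
ΔV over 12 h = 19.11 kt → 24 h equivalent = 19.11 × 24/12 ≈ 38.22 kt.
38 kt ≥ 30 kt ⇒ rapid intensification.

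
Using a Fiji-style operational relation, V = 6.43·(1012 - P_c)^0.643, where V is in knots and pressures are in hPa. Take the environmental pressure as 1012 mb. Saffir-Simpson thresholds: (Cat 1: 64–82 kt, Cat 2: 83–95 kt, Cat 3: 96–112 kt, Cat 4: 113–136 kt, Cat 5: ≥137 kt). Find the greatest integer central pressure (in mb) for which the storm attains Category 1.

Category 1 begins at V = 64 kt.
Required ΔP = (64/6.43)^(1/0.643) = 9.953^1.555 ≈ 35.65 mb.
P_c ≤ 1012 − 35.65 = 976.35, so the highest integer P_c is 976 mb.

976 mb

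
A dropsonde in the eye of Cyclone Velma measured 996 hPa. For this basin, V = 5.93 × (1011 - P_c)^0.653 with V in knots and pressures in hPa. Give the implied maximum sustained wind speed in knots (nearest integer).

35 kt

ΔP = 1011 − 996 = 15 hPa.
15^0.653 ≈ 5.861.
V ≈ 5.93 × 5.861 ≈ 34.8 kt.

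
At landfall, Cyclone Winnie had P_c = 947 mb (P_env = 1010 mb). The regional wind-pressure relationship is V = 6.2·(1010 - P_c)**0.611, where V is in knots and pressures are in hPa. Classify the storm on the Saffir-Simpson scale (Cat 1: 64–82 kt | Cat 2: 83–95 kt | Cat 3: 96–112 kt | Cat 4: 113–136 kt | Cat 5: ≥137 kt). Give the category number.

1

ΔP = 1010 − 947 = 63 mb.
V ≈ 6.2 × 63^0.611 = 6.2 × 12.57 ≈ 78 kt.
78 kt falls in the Category 1 band.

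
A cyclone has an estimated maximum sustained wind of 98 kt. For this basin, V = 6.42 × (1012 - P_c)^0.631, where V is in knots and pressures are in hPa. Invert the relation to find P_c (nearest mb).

ΔP = (V / 6.42)^(1/0.631) = (98/6.42)^1.585.
98/6.42 = 15.265; 15.265^1.585 ≈ 75.14 mb.
P_c = 1012 − 75.14 = 936.86 ≈ 937 mb.

937 mb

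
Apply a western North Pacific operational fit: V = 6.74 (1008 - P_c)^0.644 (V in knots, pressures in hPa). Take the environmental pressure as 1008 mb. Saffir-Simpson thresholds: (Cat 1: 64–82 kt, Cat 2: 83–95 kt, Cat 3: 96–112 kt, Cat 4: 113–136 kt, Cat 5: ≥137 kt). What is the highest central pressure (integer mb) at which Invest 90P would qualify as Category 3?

946 mb

Category 3 begins at V = 96 kt.
Required ΔP = (96/6.74)^(1/0.644) = 14.243^1.553 ≈ 61.85 mb.
P_c ≤ 1008 − 61.85 = 946.15, so the highest integer P_c is 946 mb.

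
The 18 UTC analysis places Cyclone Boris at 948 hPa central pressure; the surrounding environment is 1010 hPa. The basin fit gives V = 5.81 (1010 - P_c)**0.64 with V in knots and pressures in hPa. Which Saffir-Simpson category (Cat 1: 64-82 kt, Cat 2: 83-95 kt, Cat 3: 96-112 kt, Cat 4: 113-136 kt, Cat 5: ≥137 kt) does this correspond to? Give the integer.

1

ΔP = 1010 − 948 = 62 hPa.
V ≈ 5.81 × 62^0.64 = 5.81 × 14.03 ≈ 82 kt.
82 kt falls in the Category 1 band.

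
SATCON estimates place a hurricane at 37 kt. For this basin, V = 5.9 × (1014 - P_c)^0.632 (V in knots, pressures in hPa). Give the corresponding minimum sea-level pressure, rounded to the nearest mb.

996 mb

ΔP = (V / 5.9)^(1/0.632) = (37/5.9)^1.582.
37/5.9 = 6.271; 6.271^1.582 ≈ 18.27 mb.
P_c = 1014 − 18.27 = 995.73 ≈ 996 mb.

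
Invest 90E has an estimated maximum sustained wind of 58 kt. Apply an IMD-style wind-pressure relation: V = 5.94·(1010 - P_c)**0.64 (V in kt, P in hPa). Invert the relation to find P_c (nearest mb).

975 mb

ΔP = (V / 5.94)^(1/0.64) = (58/5.94)^1.562.
58/5.94 = 9.764; 9.764^1.562 ≈ 35.18 mb.
P_c = 1010 − 35.18 = 974.82 ≈ 975 mb.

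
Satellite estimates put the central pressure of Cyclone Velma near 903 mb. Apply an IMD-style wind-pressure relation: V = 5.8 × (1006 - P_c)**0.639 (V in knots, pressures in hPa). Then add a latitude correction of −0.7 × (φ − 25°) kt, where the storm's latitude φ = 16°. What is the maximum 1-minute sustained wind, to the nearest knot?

ΔP = 1006 − 903 = 103 mb.
103^0.639 ≈ 19.329.
V ≈ 5.8 × 19.329 ≈ 112.1 kt.
Latitude correction: −0.7 × (16 − 25) = 6.3 kt.
Corrected V ≈ 118.4 kt → 118 kt.

118 kt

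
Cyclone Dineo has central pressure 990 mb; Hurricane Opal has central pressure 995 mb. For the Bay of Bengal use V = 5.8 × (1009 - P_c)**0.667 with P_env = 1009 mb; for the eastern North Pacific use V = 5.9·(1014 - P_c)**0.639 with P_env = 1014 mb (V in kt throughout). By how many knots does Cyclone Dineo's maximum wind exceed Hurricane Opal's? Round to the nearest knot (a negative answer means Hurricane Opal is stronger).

Cyclone Dineo: ΔP = 19; V ≈ 5.8 × 19^0.667 ≈ 41.34 kt.
Hurricane Opal: ΔP = 19; V ≈ 5.9 × 19^0.639 ≈ 38.72 kt.
Difference ≈ 41.34 − 38.72 = 2.62 → 3 kt.

3 kt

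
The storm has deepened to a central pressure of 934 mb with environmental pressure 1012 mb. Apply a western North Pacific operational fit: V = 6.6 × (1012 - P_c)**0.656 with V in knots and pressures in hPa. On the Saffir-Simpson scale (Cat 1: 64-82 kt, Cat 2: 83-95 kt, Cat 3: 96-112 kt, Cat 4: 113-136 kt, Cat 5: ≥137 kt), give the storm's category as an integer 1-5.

4

ΔP = 1012 − 934 = 78 mb.
V ≈ 6.6 × 78^0.656 = 6.6 × 17.43 ≈ 115 kt.
115 kt falls in the Category 4 band.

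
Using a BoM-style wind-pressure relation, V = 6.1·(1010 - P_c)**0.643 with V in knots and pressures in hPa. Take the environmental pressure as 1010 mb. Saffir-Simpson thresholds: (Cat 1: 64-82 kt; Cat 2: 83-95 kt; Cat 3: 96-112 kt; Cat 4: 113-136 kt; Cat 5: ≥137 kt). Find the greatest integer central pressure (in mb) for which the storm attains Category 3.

Category 3 begins at V = 96 kt.
Required ΔP = (96/6.1)^(1/0.643) = 15.738^1.555 ≈ 72.69 mb.
P_c ≤ 1010 − 72.69 = 937.31, so the highest integer P_c is 937 mb.

937 mb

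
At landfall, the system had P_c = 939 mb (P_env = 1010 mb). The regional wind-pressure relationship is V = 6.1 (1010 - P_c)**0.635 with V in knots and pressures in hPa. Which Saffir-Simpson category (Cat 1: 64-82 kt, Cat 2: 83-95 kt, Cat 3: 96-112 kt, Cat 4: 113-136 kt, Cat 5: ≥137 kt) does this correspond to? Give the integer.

2

ΔP = 1010 − 939 = 71 mb.
V ≈ 6.1 × 71^0.635 = 6.1 × 14.98 ≈ 91 kt.
91 kt falls in the Category 2 band.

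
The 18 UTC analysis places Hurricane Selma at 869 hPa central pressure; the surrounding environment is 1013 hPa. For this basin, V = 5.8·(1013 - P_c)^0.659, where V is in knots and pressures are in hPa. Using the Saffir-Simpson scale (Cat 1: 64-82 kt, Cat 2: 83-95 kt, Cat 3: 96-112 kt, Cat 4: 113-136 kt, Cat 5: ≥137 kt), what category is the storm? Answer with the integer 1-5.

5

ΔP = 1013 − 869 = 144 hPa.
V ≈ 5.8 × 144^0.659 = 5.8 × 26.45 ≈ 153 kt.
153 kt falls in the Category 5 band.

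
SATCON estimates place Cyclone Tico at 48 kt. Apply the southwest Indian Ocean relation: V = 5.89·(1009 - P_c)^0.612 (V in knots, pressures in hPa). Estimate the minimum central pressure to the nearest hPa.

ΔP = (V / 5.89)^(1/0.612) = (48/5.89)^1.634.
48/5.89 = 8.149; 8.149^1.634 ≈ 30.82 hPa.
P_c = 1009 − 30.82 = 978.18 ≈ 978 hPa.

978 hPa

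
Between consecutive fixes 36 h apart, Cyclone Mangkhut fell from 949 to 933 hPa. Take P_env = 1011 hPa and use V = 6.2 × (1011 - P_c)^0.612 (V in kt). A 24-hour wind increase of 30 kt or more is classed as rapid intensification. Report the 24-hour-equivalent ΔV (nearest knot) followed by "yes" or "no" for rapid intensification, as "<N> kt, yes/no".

V₁: ΔP = 62, V ≈ 6.2 × 62^0.612 ≈ 77.51 kt.
V₂: ΔP = 78, V ≈ 6.2 × 78^0.612 ≈ 89.20 kt.
ΔV over 36 h = 11.69 kt → 24 h equivalent = 11.69 × 24/36 ≈ 7.79 kt.
8 kt < 30 kt ⇒ not rapid intensification.

8 kt, no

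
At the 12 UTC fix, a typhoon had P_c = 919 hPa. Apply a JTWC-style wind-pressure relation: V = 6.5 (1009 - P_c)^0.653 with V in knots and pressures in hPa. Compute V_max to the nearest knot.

123 kt

ΔP = 1009 − 919 = 90 hPa.
90^0.653 ≈ 18.885.
V ≈ 6.5 × 18.885 ≈ 122.8 kt.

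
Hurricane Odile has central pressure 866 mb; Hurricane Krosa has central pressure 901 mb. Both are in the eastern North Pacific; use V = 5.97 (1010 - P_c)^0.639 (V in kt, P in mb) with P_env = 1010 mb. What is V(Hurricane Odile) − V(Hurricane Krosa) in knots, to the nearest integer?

23 kt

Hurricane Odile: ΔP = 144; V ≈ 5.97 × 144^0.639 ≈ 142.94 kt.
Hurricane Krosa: ΔP = 109; V ≈ 5.97 × 109^0.639 ≈ 119.64 kt.
Difference ≈ 142.94 − 119.64 = 23.30 → 23 kt.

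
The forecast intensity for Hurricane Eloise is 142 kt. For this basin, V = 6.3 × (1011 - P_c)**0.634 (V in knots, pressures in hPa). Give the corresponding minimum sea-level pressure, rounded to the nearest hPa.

ΔP = (V / 6.3)^(1/0.634) = (142/6.3)^1.577.
142/6.3 = 22.540; 22.540^1.577 ≈ 136.14 hPa.
P_c = 1011 − 136.14 = 874.86 ≈ 875 hPa.

875 hPa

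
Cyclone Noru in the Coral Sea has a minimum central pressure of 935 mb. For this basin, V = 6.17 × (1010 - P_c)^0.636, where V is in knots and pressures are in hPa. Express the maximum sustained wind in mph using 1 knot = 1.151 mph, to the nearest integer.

111 mph

ΔP = 1010 − 935 = 75 mb.
V ≈ 6.17 × 75^0.636 = 6.17 × 15.579 ≈ 96.122 kt.
96.122 × 1.151 ≈ 110.64 mph → 111 mph.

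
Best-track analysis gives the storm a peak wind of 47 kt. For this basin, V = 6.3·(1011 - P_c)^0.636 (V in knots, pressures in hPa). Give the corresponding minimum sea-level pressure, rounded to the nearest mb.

987 mb

ΔP = (V / 6.3)^(1/0.636) = (47/6.3)^1.572.
47/6.3 = 7.460; 7.460^1.572 ≈ 23.56 mb.
P_c = 1011 − 23.56 = 987.44 ≈ 987 mb.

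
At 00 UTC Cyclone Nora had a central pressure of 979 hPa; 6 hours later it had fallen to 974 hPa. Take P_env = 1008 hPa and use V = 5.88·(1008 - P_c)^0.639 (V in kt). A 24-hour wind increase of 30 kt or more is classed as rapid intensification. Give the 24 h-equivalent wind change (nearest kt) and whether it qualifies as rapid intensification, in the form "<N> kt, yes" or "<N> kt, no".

22 kt, no

V₁: ΔP = 29, V ≈ 5.88 × 29^0.639 ≈ 50.56 kt.
V₂: ΔP = 34, V ≈ 5.88 × 34^0.639 ≈ 55.97 kt.
ΔV over 6 h = 5.41 kt → 24 h equivalent = 5.41 × 24/6 ≈ 21.64 kt.
22 kt < 30 kt ⇒ not rapid intensification.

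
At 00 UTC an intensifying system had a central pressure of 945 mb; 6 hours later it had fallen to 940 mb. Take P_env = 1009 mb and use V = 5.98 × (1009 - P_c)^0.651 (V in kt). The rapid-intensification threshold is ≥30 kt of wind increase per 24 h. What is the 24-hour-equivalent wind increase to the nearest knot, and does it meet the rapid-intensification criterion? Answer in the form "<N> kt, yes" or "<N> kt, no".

18 kt, no

V₁: ΔP = 64, V ≈ 5.98 × 64^0.651 ≈ 89.64 kt.
V₂: ΔP = 69, V ≈ 5.98 × 69^0.651 ≈ 94.14 kt.
ΔV over 6 h = 4.50 kt → 24 h equivalent = 4.50 × 24/6 ≈ 18.00 kt.
18 kt < 30 kt ⇒ not rapid intensification.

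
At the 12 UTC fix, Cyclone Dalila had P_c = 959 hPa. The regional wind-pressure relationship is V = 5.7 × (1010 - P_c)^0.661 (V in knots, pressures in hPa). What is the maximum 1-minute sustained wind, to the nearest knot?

ΔP = 1010 − 959 = 51 hPa.
51^0.661 ≈ 13.449.
V ≈ 5.7 × 13.449 ≈ 76.7 kt.

77 kt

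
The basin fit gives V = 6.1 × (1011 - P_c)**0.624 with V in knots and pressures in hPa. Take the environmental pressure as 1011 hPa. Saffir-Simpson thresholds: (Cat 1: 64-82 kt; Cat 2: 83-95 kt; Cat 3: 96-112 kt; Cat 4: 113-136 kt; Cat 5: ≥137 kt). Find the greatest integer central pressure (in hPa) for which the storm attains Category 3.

Category 3 begins at V = 96 kt.
Required ΔP = (96/6.1)^(1/0.624) = 15.738^1.603 ≈ 82.83 hPa.
P_c ≤ 1011 − 82.83 = 928.17, so the highest integer P_c is 928 hPa.

928 hPa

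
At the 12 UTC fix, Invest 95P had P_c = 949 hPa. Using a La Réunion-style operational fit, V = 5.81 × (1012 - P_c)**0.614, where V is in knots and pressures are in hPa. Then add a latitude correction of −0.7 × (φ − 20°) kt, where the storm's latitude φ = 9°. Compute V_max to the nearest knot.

82 kt

ΔP = 1012 − 949 = 63 hPa.
63^0.614 ≈ 12.729.
V ≈ 5.81 × 12.729 ≈ 74.0 kt.
Latitude correction: −0.7 × (9 − 20) = 7.7 kt.
Corrected V ≈ 81.7 kt → 82 kt.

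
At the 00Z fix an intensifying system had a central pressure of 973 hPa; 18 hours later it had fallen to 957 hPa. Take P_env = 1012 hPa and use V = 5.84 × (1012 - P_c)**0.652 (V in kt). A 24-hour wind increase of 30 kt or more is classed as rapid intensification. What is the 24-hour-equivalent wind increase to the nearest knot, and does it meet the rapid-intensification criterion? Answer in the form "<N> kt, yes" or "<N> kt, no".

21 kt, no

V₁: ΔP = 39, V ≈ 5.84 × 39^0.652 ≈ 63.65 kt.
V₂: ΔP = 55, V ≈ 5.84 × 55^0.652 ≈ 79.64 kt.
ΔV over 18 h = 15.99 kt → 24 h equivalent = 15.99 × 24/18 ≈ 21.32 kt.
21 kt < 30 kt ⇒ not rapid intensification.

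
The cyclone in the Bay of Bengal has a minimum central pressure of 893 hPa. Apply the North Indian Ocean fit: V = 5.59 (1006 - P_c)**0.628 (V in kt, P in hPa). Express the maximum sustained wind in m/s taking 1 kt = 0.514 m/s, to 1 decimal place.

55.9 m/s

ΔP = 1006 − 893 = 113 hPa.
V ≈ 5.59 × 113^0.628 = 5.59 × 19.469 ≈ 108.829 kt.
108.829 × 0.514 ≈ 55.94 m/s → 55.9 m/s.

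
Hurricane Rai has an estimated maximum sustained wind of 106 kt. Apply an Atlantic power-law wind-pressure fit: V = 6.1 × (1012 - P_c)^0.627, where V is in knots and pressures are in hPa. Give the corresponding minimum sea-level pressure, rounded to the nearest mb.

917 mb

ΔP = (V / 6.1)^(1/0.627) = (106/6.1)^1.595.
106/6.1 = 17.377; 17.377^1.595 ≈ 94.98 mb.
P_c = 1012 − 94.98 = 917.02 ≈ 917 mb.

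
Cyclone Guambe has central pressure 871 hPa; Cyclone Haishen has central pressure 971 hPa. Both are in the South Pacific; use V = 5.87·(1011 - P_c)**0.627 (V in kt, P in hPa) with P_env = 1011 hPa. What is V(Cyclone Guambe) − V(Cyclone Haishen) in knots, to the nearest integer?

Cyclone Guambe: ΔP = 140; V ≈ 5.87 × 140^0.627 ≈ 130.09 kt.
Cyclone Haishen: ΔP = 40; V ≈ 5.87 × 40^0.627 ≈ 59.31 kt.
Difference ≈ 130.09 − 59.31 = 70.78 → 71 kt.

71 kt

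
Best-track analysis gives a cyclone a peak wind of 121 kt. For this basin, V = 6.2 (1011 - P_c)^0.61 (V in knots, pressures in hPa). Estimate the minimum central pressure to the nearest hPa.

ΔP = (V / 6.2)^(1/0.61) = (121/6.2)^1.639.
121/6.2 = 19.516; 19.516^1.639 ≈ 130.44 hPa.
P_c = 1011 − 130.44 = 880.56 ≈ 881 hPa.

881 hPa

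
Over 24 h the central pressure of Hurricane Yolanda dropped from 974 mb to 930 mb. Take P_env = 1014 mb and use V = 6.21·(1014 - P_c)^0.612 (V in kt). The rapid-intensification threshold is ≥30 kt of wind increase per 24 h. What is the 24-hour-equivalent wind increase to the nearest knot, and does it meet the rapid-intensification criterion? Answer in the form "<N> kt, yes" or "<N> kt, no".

V₁: ΔP = 40, V ≈ 6.21 × 40^0.612 ≈ 59.37 kt.
V₂: ΔP = 84, V ≈ 6.21 × 84^0.612 ≈ 93.49 kt.
ΔV over 24 h = 34.12 kt → 24 h equivalent = 34.12 × 24/24 ≈ 34.12 kt.
34 kt ≥ 30 kt ⇒ rapid intensification.

34 kt, yes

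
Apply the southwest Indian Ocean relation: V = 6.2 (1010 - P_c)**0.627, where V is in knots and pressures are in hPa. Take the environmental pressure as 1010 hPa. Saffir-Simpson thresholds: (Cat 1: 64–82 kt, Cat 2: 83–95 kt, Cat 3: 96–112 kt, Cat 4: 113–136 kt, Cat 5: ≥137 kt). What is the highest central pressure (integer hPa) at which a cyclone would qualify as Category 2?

Category 2 begins at V = 83 kt.
Required ΔP = (83/6.2)^(1/0.627) = 13.387^1.595 ≈ 62.65 hPa.
P_c ≤ 1010 − 62.65 = 947.35, so the highest integer P_c is 947 hPa.

947 hPa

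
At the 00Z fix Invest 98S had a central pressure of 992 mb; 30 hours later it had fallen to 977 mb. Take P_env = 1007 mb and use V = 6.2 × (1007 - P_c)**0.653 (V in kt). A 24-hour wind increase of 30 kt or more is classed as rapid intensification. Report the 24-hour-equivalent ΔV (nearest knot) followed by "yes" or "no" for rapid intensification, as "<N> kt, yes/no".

V₁: ΔP = 15, V ≈ 6.2 × 15^0.653 ≈ 36.34 kt.
V₂: ΔP = 30, V ≈ 6.2 × 30^0.653 ≈ 57.14 kt.
ΔV over 30 h = 20.80 kt → 24 h equivalent = 20.80 × 24/30 ≈ 16.64 kt.
17 kt < 30 kt ⇒ not rapid intensification.

17 kt, no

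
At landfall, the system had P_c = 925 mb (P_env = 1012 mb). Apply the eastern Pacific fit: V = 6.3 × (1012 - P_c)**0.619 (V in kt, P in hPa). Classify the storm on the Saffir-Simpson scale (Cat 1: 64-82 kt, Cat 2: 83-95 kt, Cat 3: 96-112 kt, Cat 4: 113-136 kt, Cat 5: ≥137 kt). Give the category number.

ΔP = 1012 − 925 = 87 mb.
V ≈ 6.3 × 87^0.619 = 6.3 × 15.87 ≈ 100 kt.
100 kt falls in the Category 3 band.

3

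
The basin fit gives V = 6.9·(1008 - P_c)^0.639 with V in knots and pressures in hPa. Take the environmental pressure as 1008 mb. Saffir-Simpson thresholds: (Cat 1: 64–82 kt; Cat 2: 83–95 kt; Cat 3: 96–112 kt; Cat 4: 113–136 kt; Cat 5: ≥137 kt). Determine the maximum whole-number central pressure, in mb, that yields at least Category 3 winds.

946 mb

Category 3 begins at V = 96 kt.
Required ΔP = (96/6.9)^(1/0.639) = 13.913^1.565 ≈ 61.57 mb.
P_c ≤ 1008 − 61.57 = 946.43, so the highest integer P_c is 946 mb.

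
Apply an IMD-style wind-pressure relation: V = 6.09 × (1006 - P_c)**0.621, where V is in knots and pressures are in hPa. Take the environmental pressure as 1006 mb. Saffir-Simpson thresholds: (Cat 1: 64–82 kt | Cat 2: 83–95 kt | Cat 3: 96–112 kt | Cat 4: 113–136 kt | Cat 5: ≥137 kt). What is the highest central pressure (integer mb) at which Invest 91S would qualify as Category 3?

Category 3 begins at V = 96 kt.
Required ΔP = (96/6.09)^(1/0.621) = 15.764^1.610 ≈ 84.84 mb.
P_c ≤ 1006 − 84.84 = 921.16, so the highest integer P_c is 921 mb.

921 mb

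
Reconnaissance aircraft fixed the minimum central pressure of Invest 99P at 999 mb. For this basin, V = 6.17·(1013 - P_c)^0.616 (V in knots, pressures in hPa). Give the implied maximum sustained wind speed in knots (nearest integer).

ΔP = 1013 − 999 = 14 mb.
14^0.616 ≈ 5.082.
V ≈ 6.17 × 5.082 ≈ 31.4 kt.

31 kt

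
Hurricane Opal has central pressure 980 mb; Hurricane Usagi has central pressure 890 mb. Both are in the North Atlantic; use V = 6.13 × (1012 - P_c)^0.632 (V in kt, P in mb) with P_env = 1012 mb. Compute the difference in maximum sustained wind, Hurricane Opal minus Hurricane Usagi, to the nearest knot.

Hurricane Opal: ΔP = 32; V ≈ 6.13 × 32^0.632 ≈ 54.79 kt.
Hurricane Usagi: ΔP = 122; V ≈ 6.13 × 122^0.632 ≈ 127.66 kt.
Difference ≈ 54.79 − 127.66 = -72.87 → -73 kt.

-73 kt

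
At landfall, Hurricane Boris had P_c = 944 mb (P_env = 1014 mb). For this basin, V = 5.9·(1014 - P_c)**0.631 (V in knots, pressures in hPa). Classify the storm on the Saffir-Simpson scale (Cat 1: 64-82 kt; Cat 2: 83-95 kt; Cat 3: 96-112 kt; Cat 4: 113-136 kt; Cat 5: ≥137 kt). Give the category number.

ΔP = 1014 − 944 = 70 mb.
V ≈ 5.9 × 70^0.631 = 5.9 × 14.60 ≈ 86 kt.
86 kt falls in the Category 2 band.

2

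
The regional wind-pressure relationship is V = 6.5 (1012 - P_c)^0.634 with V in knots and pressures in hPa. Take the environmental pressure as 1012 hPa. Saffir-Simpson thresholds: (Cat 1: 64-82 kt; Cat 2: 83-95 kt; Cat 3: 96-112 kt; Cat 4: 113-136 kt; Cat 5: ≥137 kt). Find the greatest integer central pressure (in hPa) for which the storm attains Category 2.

Category 2 begins at V = 83 kt.
Required ΔP = (83/6.5)^(1/0.634) = 12.769^1.577 ≈ 55.56 hPa.
P_c ≤ 1012 − 55.56 = 956.44, so the highest integer P_c is 956 hPa.

956 hPa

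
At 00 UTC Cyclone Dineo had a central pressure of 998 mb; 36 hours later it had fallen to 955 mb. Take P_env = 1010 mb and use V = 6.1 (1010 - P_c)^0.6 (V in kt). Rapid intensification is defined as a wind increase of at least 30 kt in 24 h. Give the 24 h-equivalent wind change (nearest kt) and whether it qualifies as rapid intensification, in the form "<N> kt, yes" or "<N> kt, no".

V₁: ΔP = 12, V ≈ 6.1 × 12^0.6 ≈ 27.09 kt.
V₂: ΔP = 55, V ≈ 6.1 × 55^0.6 ≈ 67.54 kt.
ΔV over 36 h = 40.45 kt → 24 h equivalent = 40.45 × 24/36 ≈ 26.97 kt.
27 kt < 30 kt ⇒ not rapid intensification.

27 kt, no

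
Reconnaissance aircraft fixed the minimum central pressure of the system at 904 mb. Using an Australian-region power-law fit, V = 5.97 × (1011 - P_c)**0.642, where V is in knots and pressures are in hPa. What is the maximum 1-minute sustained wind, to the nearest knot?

ΔP = 1011 − 904 = 107 mb.
107^0.642 ≈ 20.085.
V ≈ 5.97 × 20.085 ≈ 119.9 kt.

120 kt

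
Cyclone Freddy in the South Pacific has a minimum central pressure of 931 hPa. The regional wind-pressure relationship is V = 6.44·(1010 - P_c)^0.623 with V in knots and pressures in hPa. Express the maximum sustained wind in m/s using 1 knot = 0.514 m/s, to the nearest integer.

50 m/s

ΔP = 1010 − 931 = 79 hPa.
V ≈ 6.44 × 79^0.623 = 6.44 × 15.213 ≈ 97.973 kt.
97.973 × 0.514 ≈ 50.36 m/s → 50 m/s.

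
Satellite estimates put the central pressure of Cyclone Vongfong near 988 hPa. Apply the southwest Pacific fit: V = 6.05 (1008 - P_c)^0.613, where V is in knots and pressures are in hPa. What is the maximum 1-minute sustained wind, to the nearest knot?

38 kt

ΔP = 1008 − 988 = 20 hPa.
20^0.613 ≈ 6.274.
V ≈ 6.05 × 6.274 ≈ 38.0 kt.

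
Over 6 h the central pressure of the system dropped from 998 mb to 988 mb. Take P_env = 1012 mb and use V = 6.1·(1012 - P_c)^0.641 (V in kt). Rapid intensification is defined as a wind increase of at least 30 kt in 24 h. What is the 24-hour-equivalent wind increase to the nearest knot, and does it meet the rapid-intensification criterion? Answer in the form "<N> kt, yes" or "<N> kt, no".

55 kt, yes

V₁: ΔP = 14, V ≈ 6.1 × 14^0.641 ≈ 33.11 kt.
V₂: ΔP = 24, V ≈ 6.1 × 24^0.641 ≈ 46.78 kt.
ΔV over 6 h = 13.67 kt → 24 h equivalent = 13.67 × 24/6 ≈ 54.68 kt.
55 kt ≥ 30 kt ⇒ rapid intensification.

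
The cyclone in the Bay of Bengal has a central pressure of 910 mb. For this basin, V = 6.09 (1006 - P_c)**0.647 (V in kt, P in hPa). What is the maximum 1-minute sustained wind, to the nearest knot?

ΔP = 1006 − 910 = 96 mb.
96^0.647 ≈ 19.166.
V ≈ 6.09 × 19.166 ≈ 116.7 kt.

117 kt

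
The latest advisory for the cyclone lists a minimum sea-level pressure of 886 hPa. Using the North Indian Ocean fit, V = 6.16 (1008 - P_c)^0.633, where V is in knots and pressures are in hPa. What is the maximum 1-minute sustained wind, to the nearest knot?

129 kt

ΔP = 1008 − 886 = 122 hPa.
122^0.633 ≈ 20.925.
V ≈ 6.16 × 20.925 ≈ 128.9 kt.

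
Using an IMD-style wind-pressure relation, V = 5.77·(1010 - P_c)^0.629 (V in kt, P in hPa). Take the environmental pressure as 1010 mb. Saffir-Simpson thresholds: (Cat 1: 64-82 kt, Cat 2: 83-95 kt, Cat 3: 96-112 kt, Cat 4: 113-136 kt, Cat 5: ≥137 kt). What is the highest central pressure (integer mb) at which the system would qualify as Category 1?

Category 1 begins at V = 64 kt.
Required ΔP = (64/5.77)^(1/0.629) = 11.092^1.590 ≈ 45.85 mb.
P_c ≤ 1010 − 45.85 = 964.15, so the highest integer P_c is 964 mb.

964 mb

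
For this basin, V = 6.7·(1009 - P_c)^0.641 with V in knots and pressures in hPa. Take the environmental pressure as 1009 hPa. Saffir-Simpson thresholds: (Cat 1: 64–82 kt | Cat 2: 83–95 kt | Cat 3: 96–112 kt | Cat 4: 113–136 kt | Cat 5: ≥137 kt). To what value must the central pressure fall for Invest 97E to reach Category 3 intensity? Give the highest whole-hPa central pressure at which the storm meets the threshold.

945 hPa

Category 3 begins at V = 96 kt.
Required ΔP = (96/6.7)^(1/0.641) = 14.328^1.560 ≈ 63.64 hPa.
P_c ≤ 1009 − 63.64 = 945.36, so the highest integer P_c is 945 hPa.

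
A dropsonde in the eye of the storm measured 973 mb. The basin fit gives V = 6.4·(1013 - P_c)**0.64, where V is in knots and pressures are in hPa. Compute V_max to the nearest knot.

ΔP = 1013 − 973 = 40 mb.
40^0.64 ≈ 10.600.
V ≈ 6.4 × 10.600 ≈ 67.8 kt.

68 kt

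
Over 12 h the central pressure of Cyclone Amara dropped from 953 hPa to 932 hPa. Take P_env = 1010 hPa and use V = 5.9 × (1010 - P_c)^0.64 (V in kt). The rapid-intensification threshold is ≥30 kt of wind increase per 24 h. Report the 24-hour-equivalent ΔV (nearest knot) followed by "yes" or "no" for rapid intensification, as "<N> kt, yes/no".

V₁: ΔP = 57, V ≈ 5.9 × 57^0.64 ≈ 78.45 kt.
V₂: ΔP = 78, V ≈ 5.9 × 78^0.64 ≈ 95.89 kt.
ΔV over 12 h = 17.44 kt → 24 h equivalent = 17.44 × 24/12 ≈ 34.88 kt.
35 kt ≥ 30 kt ⇒ rapid intensification.

35 kt, yes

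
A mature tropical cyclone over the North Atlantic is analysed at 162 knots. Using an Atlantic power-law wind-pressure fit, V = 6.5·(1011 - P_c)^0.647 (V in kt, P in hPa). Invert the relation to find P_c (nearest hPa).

ΔP = (V / 6.5)^(1/0.647) = (162/6.5)^1.546.
162/6.5 = 24.923; 24.923^1.546 ≈ 144.07 hPa.
P_c = 1011 − 144.07 = 866.93 ≈ 867 hPa.

867 hPa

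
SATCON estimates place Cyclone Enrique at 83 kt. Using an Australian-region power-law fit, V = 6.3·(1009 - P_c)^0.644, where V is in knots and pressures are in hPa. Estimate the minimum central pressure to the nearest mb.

ΔP = (V / 6.3)^(1/0.644) = (83/6.3)^1.553.
83/6.3 = 13.175; 13.175^1.553 ≈ 54.79 mb.
P_c = 1009 − 54.79 = 954.21 ≈ 954 mb.

954 mb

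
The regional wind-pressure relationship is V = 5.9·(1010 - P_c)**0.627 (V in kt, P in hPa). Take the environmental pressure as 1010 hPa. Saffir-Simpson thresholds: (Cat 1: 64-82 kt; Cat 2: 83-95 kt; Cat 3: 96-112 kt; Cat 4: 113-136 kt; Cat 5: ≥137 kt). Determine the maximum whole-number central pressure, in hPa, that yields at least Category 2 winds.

942 hPa

Category 2 begins at V = 83 kt.
Required ΔP = (83/5.9)^(1/0.627) = 14.068^1.595 ≈ 67.81 hPa.
P_c ≤ 1010 − 67.81 = 942.19, so the highest integer P_c is 942 hPa.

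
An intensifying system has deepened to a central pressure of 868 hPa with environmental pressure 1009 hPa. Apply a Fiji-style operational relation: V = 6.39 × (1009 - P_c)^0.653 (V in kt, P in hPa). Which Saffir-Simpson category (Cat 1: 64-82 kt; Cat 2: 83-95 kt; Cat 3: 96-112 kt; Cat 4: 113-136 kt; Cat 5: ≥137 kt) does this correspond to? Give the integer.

5

ΔP = 1009 − 868 = 141 hPa.
V ≈ 6.39 × 141^0.653 = 6.39 × 25.32 ≈ 162 kt.
162 kt falls in the Category 5 band.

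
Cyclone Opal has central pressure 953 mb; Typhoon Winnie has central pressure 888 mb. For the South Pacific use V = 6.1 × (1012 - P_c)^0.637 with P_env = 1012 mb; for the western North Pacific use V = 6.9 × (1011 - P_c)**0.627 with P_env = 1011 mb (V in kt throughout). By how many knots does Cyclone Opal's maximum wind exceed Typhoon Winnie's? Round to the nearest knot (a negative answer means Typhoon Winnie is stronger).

-59 kt

Cyclone Opal: ΔP = 59; V ≈ 6.1 × 59^0.637 ≈ 81.91 kt.
Typhoon Winnie: ΔP = 123; V ≈ 6.9 × 123^0.627 ≈ 141.00 kt.
Difference ≈ 81.91 − 141.00 = -59.09 → -59 kt.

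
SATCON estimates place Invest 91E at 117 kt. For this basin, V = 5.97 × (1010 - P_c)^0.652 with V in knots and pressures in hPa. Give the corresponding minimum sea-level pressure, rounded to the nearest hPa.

914 hPa

ΔP = (V / 5.97)^(1/0.652) = (117/5.97)^1.534.
117/5.97 = 19.598; 19.598^1.534 ≈ 95.92 hPa.
P_c = 1010 − 95.92 = 914.08 ≈ 914 hPa.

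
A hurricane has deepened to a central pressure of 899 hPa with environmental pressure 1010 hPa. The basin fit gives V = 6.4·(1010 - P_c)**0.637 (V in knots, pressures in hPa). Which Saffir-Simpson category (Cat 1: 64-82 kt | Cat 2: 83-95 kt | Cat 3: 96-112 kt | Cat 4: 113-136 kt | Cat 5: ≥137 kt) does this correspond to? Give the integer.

4

ΔP = 1010 − 899 = 111 hPa.
V ≈ 6.4 × 111^0.637 = 6.4 × 20.08 ≈ 129 kt.
129 kt falls in the Category 4 band.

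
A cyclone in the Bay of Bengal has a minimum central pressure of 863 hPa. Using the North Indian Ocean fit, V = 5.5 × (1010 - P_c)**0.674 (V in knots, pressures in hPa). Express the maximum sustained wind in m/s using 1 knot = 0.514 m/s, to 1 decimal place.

ΔP = 1010 − 863 = 147 hPa.
V ≈ 5.5 × 147^0.674 = 5.5 × 28.892 ≈ 158.904 kt.
158.904 × 0.514 ≈ 81.68 m/s → 81.7 m/s.

81.7 m/s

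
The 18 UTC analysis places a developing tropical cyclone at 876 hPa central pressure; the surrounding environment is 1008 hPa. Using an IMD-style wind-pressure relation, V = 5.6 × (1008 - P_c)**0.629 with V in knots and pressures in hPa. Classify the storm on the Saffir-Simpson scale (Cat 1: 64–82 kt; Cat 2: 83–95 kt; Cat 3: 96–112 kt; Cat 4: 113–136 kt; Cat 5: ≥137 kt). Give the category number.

ΔP = 1008 − 876 = 132 hPa.
V ≈ 5.6 × 132^0.629 = 5.6 × 21.57 ≈ 121 kt.
121 kt falls in the Category 4 band.

4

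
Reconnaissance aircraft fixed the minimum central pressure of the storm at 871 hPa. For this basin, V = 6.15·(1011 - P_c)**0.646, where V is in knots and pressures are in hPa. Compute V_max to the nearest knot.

ΔP = 1011 − 871 = 140 hPa.
140^0.646 ≈ 24.344.
V ≈ 6.15 × 24.344 ≈ 149.7 kt.

150 kt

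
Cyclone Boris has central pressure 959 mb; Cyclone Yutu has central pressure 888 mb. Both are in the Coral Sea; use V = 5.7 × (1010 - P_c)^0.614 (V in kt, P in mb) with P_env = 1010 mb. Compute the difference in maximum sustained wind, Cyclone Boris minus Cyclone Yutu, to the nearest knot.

Cyclone Boris: ΔP = 51; V ≈ 5.7 × 51^0.614 ≈ 63.73 kt.
Cyclone Yutu: ΔP = 122; V ≈ 5.7 × 122^0.614 ≈ 108.87 kt.
Difference ≈ 63.73 − 108.87 = -45.14 → -45 kt.

-45 kt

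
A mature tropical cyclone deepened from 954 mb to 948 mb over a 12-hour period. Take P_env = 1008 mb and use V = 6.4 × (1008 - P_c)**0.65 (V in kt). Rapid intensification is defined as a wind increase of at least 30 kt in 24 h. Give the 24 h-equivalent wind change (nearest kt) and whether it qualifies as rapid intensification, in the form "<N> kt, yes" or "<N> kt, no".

V₁: ΔP = 54, V ≈ 6.4 × 54^0.65 ≈ 85.55 kt.
V₂: ΔP = 60, V ≈ 6.4 × 60^0.65 ≈ 91.62 kt.
ΔV over 12 h = 6.07 kt → 24 h equivalent = 6.07 × 24/12 ≈ 12.14 kt.
12 kt < 30 kt ⇒ not rapid intensification.

12 kt, no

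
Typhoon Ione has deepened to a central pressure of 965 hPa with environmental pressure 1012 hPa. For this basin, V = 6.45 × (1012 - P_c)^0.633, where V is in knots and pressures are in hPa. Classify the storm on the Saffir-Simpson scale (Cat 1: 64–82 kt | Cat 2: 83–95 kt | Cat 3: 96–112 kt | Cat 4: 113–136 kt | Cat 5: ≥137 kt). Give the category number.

ΔP = 1012 − 965 = 47 hPa.
V ≈ 6.45 × 47^0.633 = 6.45 × 11.44 ≈ 74 kt.
74 kt falls in the Category 1 band.

1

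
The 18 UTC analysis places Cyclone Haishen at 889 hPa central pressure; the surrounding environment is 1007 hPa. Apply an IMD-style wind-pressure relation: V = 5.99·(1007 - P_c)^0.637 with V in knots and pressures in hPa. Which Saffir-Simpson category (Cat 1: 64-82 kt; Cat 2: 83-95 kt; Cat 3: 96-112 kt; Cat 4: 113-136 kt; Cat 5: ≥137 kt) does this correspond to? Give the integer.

4

ΔP = 1007 − 889 = 118 hPa.
V ≈ 5.99 × 118^0.637 = 5.99 × 20.88 ≈ 125 kt.
125 kt falls in the Category 4 band.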